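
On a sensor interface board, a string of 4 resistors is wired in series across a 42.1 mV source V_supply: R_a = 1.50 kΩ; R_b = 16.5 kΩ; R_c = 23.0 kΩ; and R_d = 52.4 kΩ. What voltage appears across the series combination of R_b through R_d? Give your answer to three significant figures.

V ≈ 41.4 mV

Total series resistance ΣR = 1.50 + 16.5 + 23.0 + 52.4 = 93.40 kΩ.
R_{R_b..R_d} = 16.5 + 23.0 + 52.4 = 91.90 kΩ.
Voltage divider: V = V_supply · (91.90 / 93.40) = 42.1 × 0.9839 = 41.42 mV.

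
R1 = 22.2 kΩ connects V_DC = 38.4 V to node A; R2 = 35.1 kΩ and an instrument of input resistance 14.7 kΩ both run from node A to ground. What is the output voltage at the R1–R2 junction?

V_out ≈ 12.2 V

First combine the lower leg with the load: R2 ‖ R_L = 10.36 kΩ.
Then V_out = V_DC · R2'/(R1 + R2') = 38.4 × 10.36/32.56 = 12.22 V.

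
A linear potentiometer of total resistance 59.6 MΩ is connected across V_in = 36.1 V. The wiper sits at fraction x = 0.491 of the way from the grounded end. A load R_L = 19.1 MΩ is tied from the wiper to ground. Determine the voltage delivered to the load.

V_out ≈ 9.96 V

Split the track: R_lower = x·R_p = 29.26 MΩ, R_upper = (1−x)·R_p = 30.34 MΩ.
Lower segment in parallel with the load: 29.26 ‖ 19.1 = 11.56 MΩ.
Loaded-divider output: V_out = 36.1 × 0.2759 = 9.959 V.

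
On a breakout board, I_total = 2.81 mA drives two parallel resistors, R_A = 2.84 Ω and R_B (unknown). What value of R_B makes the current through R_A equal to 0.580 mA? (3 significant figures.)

The fraction through R_A equals R_B/(R_A+R_B).
0.580/2.81 = R_B/(R_A + R_B) → R_B = R_A · (0.2064)/(1 − 0.2064) = 2.84 × 0.2601 = 0.7387 Ω.

R_B ≈ 0.739 Ω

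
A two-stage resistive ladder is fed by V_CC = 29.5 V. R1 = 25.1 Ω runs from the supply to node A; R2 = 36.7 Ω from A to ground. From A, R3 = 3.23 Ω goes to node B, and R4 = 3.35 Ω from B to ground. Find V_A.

The second stage (R3 + R4 = 6.580 Ω) loads node A in parallel with R2.
R2 ‖ (R3+R4) = 5.580 Ω.
V_A = 29.5 × 5.580/(25.1 + 5.580) = 5.365 V.

V_A ≈ 5.37 V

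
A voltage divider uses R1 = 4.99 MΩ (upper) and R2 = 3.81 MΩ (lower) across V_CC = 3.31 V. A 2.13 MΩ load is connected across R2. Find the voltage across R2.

R2 ‖ R_L = (3.81 × 2.13)/(3.81 + 2.13) = 1.366 MΩ.
Now apply the divider: V_out = 3.31 × 0.2149 = 0.7115 V.
(Unloaded it would be 1.43 V; the load pulls it down.)

V_out ≈ 0.711 V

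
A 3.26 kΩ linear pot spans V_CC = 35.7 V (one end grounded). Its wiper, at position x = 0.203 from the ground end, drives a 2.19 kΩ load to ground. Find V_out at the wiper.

Lower segment x·R_p = 0.6618 kΩ; upper segment (1−x)·R_p = 2.598 kΩ.
(x·R_p) ‖ R_L = 0.5082 kΩ.
Then V_out = V_CC · 0.5082/(2.598 + 0.5082) = 5.840 V.

V_out ≈ 5.84 V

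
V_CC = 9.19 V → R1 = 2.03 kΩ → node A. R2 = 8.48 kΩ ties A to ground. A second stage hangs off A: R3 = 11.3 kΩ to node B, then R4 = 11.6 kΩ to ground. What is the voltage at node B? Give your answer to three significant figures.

V_B ≈ 3.51 V

Node A sees R2 in parallel with the series input of stage 2, R3 + R4 = 22.90 kΩ.
Effective lower resistance at A: R2 ‖ 22.90 = 6.188 kΩ.
So V_A = 9.19 × 0.7530 = 6.920 V.
Then the unloaded second divider: V_B = V_A × R4/(R3+R4) = 6.920 × 0.5066 = 3.505 V.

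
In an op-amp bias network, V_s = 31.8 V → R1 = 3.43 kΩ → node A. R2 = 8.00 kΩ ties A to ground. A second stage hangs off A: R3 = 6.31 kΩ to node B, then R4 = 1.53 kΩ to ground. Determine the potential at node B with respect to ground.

V_B ≈ 3.33 V

Node A sees R2 in parallel with the series input of stage 2, R3 + R4 = 7.840 kΩ.
Effective lower resistance at A: R2 ‖ 7.840 = 3.960 kΩ.
First divider: V_A = V_s · 3.960/(3.43 + 3.960) = 17.04 V.
Stage 2 is unloaded, so V_B = V_A · R4/(R3+R4) = 17.04 × 1.53/7.840 = 3.325 V.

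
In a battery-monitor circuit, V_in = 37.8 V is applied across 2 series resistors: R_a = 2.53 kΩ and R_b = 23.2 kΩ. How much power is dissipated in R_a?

P ≈ 5.46 mW

Series current I = V_in/ΣR = 37.8/25.73 = 1.469 mA.
P(R_a) = I²·R_a = (1.469)² × 2.53 = 5.460 mW.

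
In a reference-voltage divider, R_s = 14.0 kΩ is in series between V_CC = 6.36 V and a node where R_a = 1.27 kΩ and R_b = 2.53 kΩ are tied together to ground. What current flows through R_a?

Parallel bank: R_p = 1/(1/1.27 + 1/2.53) = 0.8456 kΩ.
Node voltage V_A = V_CC · R_p/(R_s + R_p) = 6.36 × 0.05696 = 0.3622 V.
I(R_a) = V_A / R_a = 0.3622/1.27 = 0.2852 mA.

I ≈ 0.285 mA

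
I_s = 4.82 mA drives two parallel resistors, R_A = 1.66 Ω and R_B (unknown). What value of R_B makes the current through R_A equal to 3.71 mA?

In a two-way split, I_A/I_s = R_B/(R_A + R_B).
3.71/4.82 = R_B/(R_A + R_B) → R_B = R_A · (0.7697)/(1 − 0.7697) = 1.66 × 3.342 = 5.548 Ω.

R_B ≈ 5.55 Ω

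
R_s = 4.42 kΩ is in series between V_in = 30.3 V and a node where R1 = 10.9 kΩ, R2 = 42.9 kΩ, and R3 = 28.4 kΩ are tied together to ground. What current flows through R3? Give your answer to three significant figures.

Combine the parallel branches: R_p = (1/10.9 + 1/42.9 + 1/28.4)⁻¹ = 6.655 kΩ.
V_A by voltage divider: V_A = 30.3 × 6.655/(4.42 + 6.655) = 18.21 V.
Branch current I = V_A/R3 = 18.21/28.4 = 0.6411 mA.

I ≈ 0.641 mA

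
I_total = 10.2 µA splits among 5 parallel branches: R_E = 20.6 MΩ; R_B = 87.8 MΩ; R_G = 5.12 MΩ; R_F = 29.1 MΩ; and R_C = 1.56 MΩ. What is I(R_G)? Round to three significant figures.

I ≈ 2.14 µA

ΣG = 1/20.6 + 1/87.8 + 1/5.12 + 1/29.1 + 1/1.56 = 0.9306.
R_G takes the fraction G_k/ΣG = 0.1953/0.9306 = 0.2099, so I = 10.2 × 0.2099 = 2.141 µA.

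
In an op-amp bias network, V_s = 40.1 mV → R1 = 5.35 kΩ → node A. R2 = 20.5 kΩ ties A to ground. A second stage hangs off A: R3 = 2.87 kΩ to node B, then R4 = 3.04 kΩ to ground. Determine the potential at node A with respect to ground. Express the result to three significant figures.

Node A sees R2 in parallel with the series input of stage 2, R3 + R4 = 5.910 kΩ.
R2 ‖ (R3+R4) = 4.587 kΩ.
First divider: V_A = V_s · 4.587/(5.35 + 4.587) = 18.51 mV.

V_A ≈ 18.5 mV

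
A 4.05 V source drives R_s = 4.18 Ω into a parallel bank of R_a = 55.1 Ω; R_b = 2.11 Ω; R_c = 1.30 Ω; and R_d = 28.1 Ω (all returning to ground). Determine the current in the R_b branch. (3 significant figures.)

I ≈ 0.299 A

Equivalent of the parallel group: R_p = 0.7711 Ω.
V_A by voltage divider: V_A = 4.05 × 0.7711/(4.18 + 0.7711) = 0.6307 V.
Branch current I = V_A/R_b = 0.6307/2.11 = 0.2989 A.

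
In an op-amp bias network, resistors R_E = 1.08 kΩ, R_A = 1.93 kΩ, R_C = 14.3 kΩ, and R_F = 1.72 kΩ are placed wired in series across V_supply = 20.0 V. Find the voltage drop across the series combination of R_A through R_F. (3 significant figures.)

Series total: ΣR = 1.08 + 1.93 + 14.3 + 1.72 = 19.03 kΩ.
R_{R_A..R_F} = 1.93 + 14.3 + 1.72 = 17.95 kΩ.
Voltage divider: V = V_supply · (17.95 / 19.03) = 20.0 × 0.9432 = 18.86 V.

V ≈ 18.9 V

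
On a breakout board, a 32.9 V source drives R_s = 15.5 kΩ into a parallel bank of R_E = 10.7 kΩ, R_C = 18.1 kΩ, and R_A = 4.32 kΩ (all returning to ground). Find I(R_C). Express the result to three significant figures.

I ≈ 0.264 mA

Parallel bank: R_p = 1/(1/10.7 + 1/18.1 + 1/4.32) = 2.630 kΩ.
V_A by voltage divider: V_A = 32.9 × 2.630/(15.5 + 2.630) = 4.773 V.
Branch current I = V_A/R_C = 4.773/18.1 = 0.2637 mA.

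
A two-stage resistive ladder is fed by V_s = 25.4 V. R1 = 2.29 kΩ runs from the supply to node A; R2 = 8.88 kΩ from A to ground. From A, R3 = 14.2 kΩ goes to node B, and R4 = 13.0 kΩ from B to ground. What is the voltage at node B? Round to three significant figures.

V_B ≈ 9.05 V

Node A sees R2 in parallel with the series input of stage 2, R3 + R4 = 27.20 kΩ.
Effective lower resistance at A: R2 ‖ 27.20 = 6.694 kΩ.
First divider: V_A = V_s · 6.694/(2.29 + 6.694) = 18.93 V.
Stage 2 is unloaded, so V_B = V_A · R4/(R3+R4) = 18.93 × 13.0/27.20 = 9.045 V.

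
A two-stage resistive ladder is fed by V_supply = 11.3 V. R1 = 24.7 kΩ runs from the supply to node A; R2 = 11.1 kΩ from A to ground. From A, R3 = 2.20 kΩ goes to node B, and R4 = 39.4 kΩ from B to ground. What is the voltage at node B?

Node A sees R2 in parallel with the series input of stage 2, R3 + R4 = 41.60 kΩ.
Effective lower resistance at A: R2 ‖ 41.60 = 8.762 kΩ.
So V_A = 11.3 × 0.2619 = 2.959 V.
Then the unloaded second divider: V_B = V_A × R4/(R3+R4) = 2.959 × 0.9471 = 2.802 V.

V_B ≈ 2.80 V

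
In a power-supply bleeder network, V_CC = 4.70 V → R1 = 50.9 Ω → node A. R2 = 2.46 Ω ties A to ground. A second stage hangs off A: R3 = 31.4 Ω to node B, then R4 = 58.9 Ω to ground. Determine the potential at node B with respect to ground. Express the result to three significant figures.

The second stage (R3 + R4 = 90.30 Ω) loads node A in parallel with R2.
R2 ‖ (R3+R4) = 2.395 Ω.
V_A = 4.70 × 2.395/(50.9 + 2.395) = 0.2112 V.
V_B = V_A × 0.6523 = 0.1378 V.

V_B ≈ 0.138 V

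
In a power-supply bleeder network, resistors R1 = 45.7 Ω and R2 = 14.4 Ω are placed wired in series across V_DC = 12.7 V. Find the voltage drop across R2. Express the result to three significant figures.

Total series resistance ΣR = 45.7 + 14.4 = 60.10 Ω.
V = V_DC · R/ΣR = 12.7 × 0.2396 = 3.043 V.

V ≈ 3.04 V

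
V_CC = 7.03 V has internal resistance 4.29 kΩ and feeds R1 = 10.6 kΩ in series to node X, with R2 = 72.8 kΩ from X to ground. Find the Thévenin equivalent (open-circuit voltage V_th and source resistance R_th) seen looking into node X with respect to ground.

V_th ≈ 5.84 V, R_th ≈ 12.4 kΩ

R1' = 4.29 + 10.6 = 14.89 kΩ (source resistance + R1).
With X open, the divider is unloaded: V_th = 7.03 × 72.8/87.69 = 5.836 V.
Looking into X with the source shorted: R_th = R1'·R2/(R1'+R2) = 14.89 × 72.8/87.69 = 12.36 kΩ.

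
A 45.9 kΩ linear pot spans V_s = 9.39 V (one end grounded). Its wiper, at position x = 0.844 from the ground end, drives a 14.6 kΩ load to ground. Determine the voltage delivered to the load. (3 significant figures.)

V_out ≈ 5.61 V

Lower segment x·R_p = 38.74 kΩ; upper segment (1−x)·R_p = 7.160 kΩ.
Lower segment in parallel with the load: 38.74 ‖ 14.6 = 10.60 kΩ.
V_out = 9.39 × 10.60/(7.160 + 10.60) = 5.605 V.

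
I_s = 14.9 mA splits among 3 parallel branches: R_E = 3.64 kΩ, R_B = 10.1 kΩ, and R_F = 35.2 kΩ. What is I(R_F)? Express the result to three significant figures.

ΣG = 1/3.64 + 1/10.1 + 1/35.2 = 0.4021.
By the current-divider rule, I = I_s · G_k/ΣG = 14.9 × 0.07064 = 1.053 mA.

I ≈ 1.05 mA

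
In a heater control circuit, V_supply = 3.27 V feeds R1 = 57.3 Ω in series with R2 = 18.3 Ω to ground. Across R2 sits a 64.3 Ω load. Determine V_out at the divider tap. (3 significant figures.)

First combine the lower leg with the load: R2 ‖ R_L = 14.25 Ω.
Voltage divider with the loaded lower leg: V_out = 3.27 × 14.25/(57.3 + 14.25) = 3.27 × 0.1991 = 0.6511 V.

V_out ≈ 0.651 V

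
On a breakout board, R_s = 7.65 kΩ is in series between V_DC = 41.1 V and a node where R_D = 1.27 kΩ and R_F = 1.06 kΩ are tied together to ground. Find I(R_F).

Parallel bank: R_p = 1/(1/1.27 + 1/1.06) = 0.5778 kΩ.
V_A by voltage divider: V_A = 41.1 × 0.5778/(7.65 + 0.5778) = 2.886 V.
Branch current I = V_A/R_F = 2.886/1.06 = 2.723 mA.

I ≈ 2.72 mA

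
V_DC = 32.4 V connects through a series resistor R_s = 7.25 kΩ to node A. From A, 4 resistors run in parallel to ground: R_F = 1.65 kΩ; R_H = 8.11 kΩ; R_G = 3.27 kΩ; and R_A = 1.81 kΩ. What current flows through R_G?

I ≈ 0.792 mA

Parallel bank: R_p = 1/(1/1.65 + 1/8.11 + 1/3.27 + 1/1.81) = 0.6299 kΩ.
V_A by voltage divider: V_A = 32.4 × 0.6299/(7.25 + 0.6299) = 2.590 V.
Branch current I = V_A/R_G = 2.590/3.27 = 0.7920 mA.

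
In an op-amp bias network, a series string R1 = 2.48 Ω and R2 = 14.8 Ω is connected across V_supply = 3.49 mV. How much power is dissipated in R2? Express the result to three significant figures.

The common current is I = 3.49/17.28 = 0.2020 mA.
V(R2) = I·R = 2.989 mV; P = V·I = 2.989 × 0.2020 = 0.6037 µW.

P ≈ 0.604 µW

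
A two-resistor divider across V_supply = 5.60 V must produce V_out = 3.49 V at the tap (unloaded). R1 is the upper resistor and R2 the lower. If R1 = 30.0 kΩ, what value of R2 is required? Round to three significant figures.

The divider ratio is R2/(R1+R2) = 3.49/5.60 = 0.6232.
Rearranging, R2 = R1·k/(1−k) = 30.0 × 1.654 = 49.62 kΩ.

R2 ≈ 49.6 kΩ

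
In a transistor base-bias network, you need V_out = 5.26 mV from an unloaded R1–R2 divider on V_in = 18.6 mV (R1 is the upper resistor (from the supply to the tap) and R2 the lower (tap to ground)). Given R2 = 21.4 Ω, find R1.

R1 ≈ 54.3 Ω

Required fraction k = V_out/V_in = 0.2828.
Rearranging, R1 = R2·(1−k)/k = 21.4 × 2.536 = 54.27 Ω.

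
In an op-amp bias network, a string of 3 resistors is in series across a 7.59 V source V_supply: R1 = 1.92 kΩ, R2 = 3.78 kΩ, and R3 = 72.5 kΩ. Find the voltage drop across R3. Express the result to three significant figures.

V ≈ 7.04 V

ΣR = 1.92 + 3.78 + 72.5 = 78.20 kΩ.
Voltage divider: V = V_supply · (72.50 / 78.20) = 7.59 × 0.9271 = 7.037 V.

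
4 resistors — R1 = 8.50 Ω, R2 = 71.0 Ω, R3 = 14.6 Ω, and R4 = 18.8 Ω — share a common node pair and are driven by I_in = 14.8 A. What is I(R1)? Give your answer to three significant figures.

Conductances: ΣG = 1/8.50 + 1/71.0 + 1/14.6 + 1/18.8 = 0.2534 (1/Ω).
Current divider: I(R1) = I_in · G_k/ΣG = 14.8 × (0.1176/0.2534) = 14.8 × 0.4642 = 6.871 A.

I ≈ 6.87 A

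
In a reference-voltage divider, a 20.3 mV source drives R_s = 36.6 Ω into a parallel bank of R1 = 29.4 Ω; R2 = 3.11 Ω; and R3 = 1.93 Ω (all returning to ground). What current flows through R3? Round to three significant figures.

Equivalent of the parallel group: R_p = 1.145 Ω.
Node voltage V_A = V_supply · R_p/(R_s + R_p) = 20.3 × 0.03032 = 0.6156 mV.
Branch current I = V_A/R3 = 0.6156/1.93 = 0.3190 mA.
(Check via current divider: I_total = 0.5378 mA; share G_k/ΣG = 0.5930 → same result.)

I ≈ 0.319 mA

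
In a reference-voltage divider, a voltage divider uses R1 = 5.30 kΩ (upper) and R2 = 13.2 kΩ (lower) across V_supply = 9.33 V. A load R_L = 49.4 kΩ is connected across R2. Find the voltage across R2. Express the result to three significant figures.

V_out ≈ 6.18 V

First combine the lower leg with the load: R2 ‖ R_L = 10.42 kΩ.
Then V_out = V_supply · R2'/(R1 + R2') = 9.33 × 10.42/15.72 = 6.184 V.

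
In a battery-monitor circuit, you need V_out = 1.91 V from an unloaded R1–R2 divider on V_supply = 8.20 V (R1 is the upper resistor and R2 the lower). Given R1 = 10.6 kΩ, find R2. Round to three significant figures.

R2 ≈ 3.22 kΩ

The divider ratio is R2/(R1+R2) = 1.91/8.20 = 0.2329.
Rearranging, R2 = R1·k/(1−k) = 10.6 × 0.3037 = 3.219 kΩ.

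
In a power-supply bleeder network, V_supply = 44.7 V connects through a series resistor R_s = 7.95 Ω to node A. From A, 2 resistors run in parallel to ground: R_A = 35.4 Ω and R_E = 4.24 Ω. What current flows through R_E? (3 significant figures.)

Parallel bank: R_p = 1/(1/35.4 + 1/4.24) = 3.786 Ω.
V_A by voltage divider: V_A = 44.7 × 3.786/(7.95 + 3.786) = 14.42 V.
Branch current I = V_A/R_E = 14.42/4.24 = 3.401 A.

I ≈ 3.40 A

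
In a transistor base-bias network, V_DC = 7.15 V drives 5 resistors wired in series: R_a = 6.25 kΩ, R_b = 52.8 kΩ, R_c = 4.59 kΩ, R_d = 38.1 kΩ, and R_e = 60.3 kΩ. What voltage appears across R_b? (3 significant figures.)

V ≈ 2.33 V

Total series resistance ΣR = 6.25 + 52.8 + 4.59 + 38.1 + 60.3 = 162.0 kΩ.
By the voltage-divider rule, V = 7.15 × 52.80/162.0 = 2.330 V.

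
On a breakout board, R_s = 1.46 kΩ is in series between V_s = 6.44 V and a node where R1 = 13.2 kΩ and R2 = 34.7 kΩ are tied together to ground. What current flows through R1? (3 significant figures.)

Parallel bank: R_p = 1/(1/13.2 + 1/34.7) = 9.562 kΩ.
V_A by voltage divider: V_A = 6.44 × 9.562/(1.46 + 9.562) = 5.587 V.
Branch current I = V_A/R1 = 5.587/13.2 = 0.4233 mA.

I ≈ 0.423 mA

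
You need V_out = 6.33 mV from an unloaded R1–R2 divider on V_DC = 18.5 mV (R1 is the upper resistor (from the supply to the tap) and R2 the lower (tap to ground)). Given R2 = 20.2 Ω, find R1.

R1 ≈ 38.8 Ω

Required fraction k = V_out/V_DC = 0.3422.
R1 = R2·(1/k − 1) = 20.2 × 1.923 = 38.84 Ω.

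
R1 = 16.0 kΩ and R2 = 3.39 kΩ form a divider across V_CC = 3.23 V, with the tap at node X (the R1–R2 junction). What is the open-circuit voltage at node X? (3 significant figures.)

Open-circuit (no load on X): V_th = V_CC · R2/(R1 + R2) = 3.23 × 3.39/(16.00 + 3.39) = 0.5647 V.

V_th ≈ 0.565 V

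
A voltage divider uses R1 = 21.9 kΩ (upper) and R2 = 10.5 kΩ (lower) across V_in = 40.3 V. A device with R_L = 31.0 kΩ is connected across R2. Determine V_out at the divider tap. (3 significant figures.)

The load sits in parallel with R2, giving an effective lower resistance R2' = R2·R_L/(R2+R_L) = 7.843 kΩ.
Voltage divider with the loaded lower leg: V_out = 40.3 × 7.843/(21.9 + 7.843) = 40.3 × 0.2637 = 10.63 V.

V_out ≈ 10.6 V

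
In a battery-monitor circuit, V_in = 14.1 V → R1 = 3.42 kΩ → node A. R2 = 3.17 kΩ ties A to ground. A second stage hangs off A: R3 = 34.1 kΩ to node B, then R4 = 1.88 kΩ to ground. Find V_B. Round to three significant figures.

V_B ≈ 0.339 V

The second stage (R3 + R4 = 35.98 kΩ) loads node A in parallel with R2.
Effective lower resistance at A: R2 ‖ 35.98 = 2.913 kΩ.
So V_A = 14.1 × 0.4600 = 6.486 V.
Then the unloaded second divider: V_B = V_A × R4/(R3+R4) = 6.486 × 0.05225 = 0.3389 V.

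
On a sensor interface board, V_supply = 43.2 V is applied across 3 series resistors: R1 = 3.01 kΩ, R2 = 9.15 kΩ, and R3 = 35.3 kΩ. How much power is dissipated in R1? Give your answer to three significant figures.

ΣR = 47.46 kΩ → I = 43.2/47.46 = 0.9102 mA.
P(R1) = I²·R1 = (0.9102)² × 3.01 = 2.494 mW.

P ≈ 2.49 mW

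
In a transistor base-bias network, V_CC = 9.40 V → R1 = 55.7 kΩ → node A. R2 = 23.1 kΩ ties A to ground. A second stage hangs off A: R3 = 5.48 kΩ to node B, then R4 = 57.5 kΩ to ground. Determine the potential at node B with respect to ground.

V_B ≈ 2.00 V

Node A sees R2 in parallel with the series input of stage 2, R3 + R4 = 62.98 kΩ.
R2 ‖ (R3+R4) = 16.90 kΩ.
So V_A = 9.40 × 0.2328 = 2.188 V.
Then the unloaded second divider: V_B = V_A × R4/(R3+R4) = 2.188 × 0.9130 = 1.998 V.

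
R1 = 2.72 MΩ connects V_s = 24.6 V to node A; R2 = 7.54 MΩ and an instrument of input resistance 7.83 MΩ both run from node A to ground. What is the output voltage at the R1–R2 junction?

R2 ‖ R_L = (7.54 × 7.83)/(7.54 + 7.83) = 3.841 MΩ.
Then V_out = V_s · R2'/(R1 + R2') = 24.6 × 3.841/6.561 = 14.40 V.

V_out ≈ 14.4 V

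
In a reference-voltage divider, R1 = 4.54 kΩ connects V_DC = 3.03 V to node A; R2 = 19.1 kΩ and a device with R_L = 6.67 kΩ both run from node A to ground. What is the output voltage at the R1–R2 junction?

V_out ≈ 1.58 V

The load sits in parallel with R2, giving an effective lower resistance R2' = R2·R_L/(R2+R_L) = 4.944 kΩ.
Now apply the divider: V_out = 3.03 × 0.5213 = 1.579 V.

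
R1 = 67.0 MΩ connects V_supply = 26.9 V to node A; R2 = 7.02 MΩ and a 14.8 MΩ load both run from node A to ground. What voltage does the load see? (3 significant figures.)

V_out ≈ 1.78 V

The load sits in parallel with R2, giving an effective lower resistance R2' = R2·R_L/(R2+R_L) = 4.762 MΩ.
Then V_out = V_supply · R2'/(R1 + R2') = 26.9 × 4.762/71.76 = 1.785 V.
(Unloaded it would be 2.55 V; the load pulls it down.)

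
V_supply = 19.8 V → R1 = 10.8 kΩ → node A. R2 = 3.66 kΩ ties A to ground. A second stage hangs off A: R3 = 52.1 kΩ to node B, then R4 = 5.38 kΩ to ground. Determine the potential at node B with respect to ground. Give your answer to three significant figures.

Looking into the second stage from A: R3 + R4 = 57.48 kΩ appears in parallel with R2.
Effective lower resistance at A: R2 ‖ 57.48 = 3.441 kΩ.
V_A = 19.8 × 3.441/(10.8 + 3.441) = 4.784 V.
V_B = V_A × 0.09360 = 0.4478 V.

V_B ≈ 0.448 V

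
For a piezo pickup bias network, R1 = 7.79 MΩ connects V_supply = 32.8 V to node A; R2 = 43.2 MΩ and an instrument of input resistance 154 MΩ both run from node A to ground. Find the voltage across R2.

First combine the lower leg with the load: R2 ‖ R_L = 33.74 MΩ.
Voltage divider with the loaded lower leg: V_out = 32.8 × 33.74/(7.79 + 33.74) = 32.8 × 0.8124 = 26.65 V.
(Unloaded it would be 27.8 V; the load pulls it down.)

V_out ≈ 26.6 V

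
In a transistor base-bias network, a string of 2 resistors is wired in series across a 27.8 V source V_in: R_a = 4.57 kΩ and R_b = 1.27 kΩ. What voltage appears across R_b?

V ≈ 6.05 V

Series total: ΣR = 4.57 + 1.27 = 5.840 kΩ.
V = V_in · R/ΣR = 27.8 × 0.2175 = 6.046 V.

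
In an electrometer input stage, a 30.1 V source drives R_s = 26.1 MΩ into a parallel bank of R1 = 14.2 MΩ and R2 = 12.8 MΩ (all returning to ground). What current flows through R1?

Equivalent of the parallel group: R_p = 6.732 MΩ.
Node voltage V_A = V_s · R_p/(R_s + R_p) = 30.1 × 0.2050 = 6.172 V.
I(R1) = V_A / R1 = 6.172/14.2 = 0.4346 µA.

I ≈ 0.435 µA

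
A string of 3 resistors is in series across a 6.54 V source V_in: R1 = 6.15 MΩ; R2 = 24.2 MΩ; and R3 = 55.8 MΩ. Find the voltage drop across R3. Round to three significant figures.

V ≈ 4.24 V

Series total: ΣR = 6.15 + 24.2 + 55.8 = 86.15 MΩ.
By the voltage-divider rule, V = 6.54 × 55.80/86.15 = 4.236 V.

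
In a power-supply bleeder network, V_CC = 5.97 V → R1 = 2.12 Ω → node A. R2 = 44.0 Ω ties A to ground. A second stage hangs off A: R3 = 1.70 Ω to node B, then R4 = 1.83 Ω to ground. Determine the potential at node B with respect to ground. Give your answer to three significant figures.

Node A sees R2 in parallel with the series input of stage 2, R3 + R4 = 3.530 Ω.
R2 ‖ (R3+R4) = 3.268 Ω.
V_A = 5.97 × 3.268/(2.12 + 3.268) = 3.621 V.
V_B = V_A × 0.5184 = 1.877 V.

V_B ≈ 1.88 V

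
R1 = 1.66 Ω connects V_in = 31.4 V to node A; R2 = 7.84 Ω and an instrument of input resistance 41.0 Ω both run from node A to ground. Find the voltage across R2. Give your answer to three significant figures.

R2 ‖ R_L = (7.84 × 41.0)/(7.84 + 41.0) = 6.581 Ω.
Then V_out = V_in · R2'/(R1 + R2') = 31.4 × 6.581/8.241 = 25.08 V.

V_out ≈ 25.1 V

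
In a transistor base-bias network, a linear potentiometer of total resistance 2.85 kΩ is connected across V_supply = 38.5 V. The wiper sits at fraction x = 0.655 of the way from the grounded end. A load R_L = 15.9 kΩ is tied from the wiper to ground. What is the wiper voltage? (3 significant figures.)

Split the track: R_lower = x·R_p = 1.867 kΩ, R_upper = (1−x)·R_p = 0.9832 kΩ.
Lower segment in parallel with the load: 1.867 ‖ 15.9 = 1.671 kΩ.
Then V_out = V_supply · 1.671/(0.9832 + 1.671) = 24.24 V.
(Unloaded: V_out = x·V_supply = 25.2 V.)

V_out ≈ 24.2 V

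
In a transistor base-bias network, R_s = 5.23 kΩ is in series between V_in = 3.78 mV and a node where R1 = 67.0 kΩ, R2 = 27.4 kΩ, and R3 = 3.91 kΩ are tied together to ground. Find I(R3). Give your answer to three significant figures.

Parallel bank: R_p = 1/(1/67.0 + 1/27.4 + 1/3.91) = 3.255 kΩ.
V_A by voltage divider: V_A = 3.78 × 3.255/(5.23 + 3.255) = 1.450 mV.
I(R3) = V_A / R3 = 1.450/3.91 = 0.3709 µA.
(Equivalently: I_total = 0.4455 µA, then current-divider fraction G_k/ΣG = 0.8326.)

I ≈ 0.371 µA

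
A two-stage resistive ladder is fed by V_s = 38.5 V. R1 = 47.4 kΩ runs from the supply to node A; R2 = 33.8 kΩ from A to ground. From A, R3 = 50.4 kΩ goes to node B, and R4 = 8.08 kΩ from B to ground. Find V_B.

V_B ≈ 1.66 V

Node A sees R2 in parallel with the series input of stage 2, R3 + R4 = 58.48 kΩ.
Effective lower resistance at A: R2 ‖ 58.48 = 21.42 kΩ.
First divider: V_A = V_s · 21.42/(47.4 + 21.42) = 11.98 V.
Stage 2 is unloaded, so V_B = V_A · R4/(R3+R4) = 11.98 × 8.08/58.48 = 1.656 V.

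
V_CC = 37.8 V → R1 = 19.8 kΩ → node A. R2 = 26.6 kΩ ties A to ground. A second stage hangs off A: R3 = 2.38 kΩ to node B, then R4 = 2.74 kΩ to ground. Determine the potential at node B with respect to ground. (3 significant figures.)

V_B ≈ 3.60 V

The second stage (R3 + R4 = 5.120 kΩ) loads node A in parallel with R2.
R2 ‖ (R3+R4) = 4.294 kΩ.
First divider: V_A = V_CC · 4.294/(19.8 + 4.294) = 6.736 V.
V_B = V_A × 0.5352 = 3.605 V.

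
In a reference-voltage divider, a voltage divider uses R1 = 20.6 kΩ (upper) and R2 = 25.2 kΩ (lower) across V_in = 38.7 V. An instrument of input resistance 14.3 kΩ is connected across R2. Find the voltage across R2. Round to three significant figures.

The load sits in parallel with R2, giving an effective lower resistance R2' = R2·R_L/(R2+R_L) = 9.123 kΩ.
Now apply the divider: V_out = 38.7 × 0.3069 = 11.88 V.

V_out ≈ 11.9 V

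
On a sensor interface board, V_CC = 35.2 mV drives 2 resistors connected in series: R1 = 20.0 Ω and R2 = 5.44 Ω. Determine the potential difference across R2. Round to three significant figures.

V ≈ 7.53 mV

Total series resistance ΣR = 20.0 + 5.44 = 25.44 Ω.
V = V_CC · R/ΣR = 35.2 × 0.2138 = 7.527 mV.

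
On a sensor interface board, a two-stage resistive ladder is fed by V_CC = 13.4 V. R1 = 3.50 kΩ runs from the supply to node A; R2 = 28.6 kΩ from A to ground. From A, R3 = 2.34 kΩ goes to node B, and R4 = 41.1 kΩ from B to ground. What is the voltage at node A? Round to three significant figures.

Looking into the second stage from A: R3 + R4 = 43.44 kΩ appears in parallel with R2.
Effective lower resistance at A: R2 ‖ 43.44 = 17.25 kΩ.
V_A = 13.4 × 17.25/(3.50 + 17.25) = 11.14 V.

V_A ≈ 11.1 V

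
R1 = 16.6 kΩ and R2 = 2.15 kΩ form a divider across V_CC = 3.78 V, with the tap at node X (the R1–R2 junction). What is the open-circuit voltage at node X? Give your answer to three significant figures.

V_th is the unloaded tap voltage: V_CC · R2/(R1+R2) = 3.78 × 0.1147 = 0.4334 V.

V_th ≈ 0.433 V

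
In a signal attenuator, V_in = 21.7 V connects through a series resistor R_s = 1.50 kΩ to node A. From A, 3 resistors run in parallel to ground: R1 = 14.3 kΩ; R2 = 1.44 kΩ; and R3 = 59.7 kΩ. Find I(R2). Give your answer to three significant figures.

I ≈ 6.94 mA

Equivalent of the parallel group: R_p = 1.280 kΩ.
Node voltage V_A = V_in · R_p/(R_s + R_p) = 21.7 × 0.4605 = 9.992 V.
Branch current I = V_A/R2 = 9.992/1.44 = 6.939 mA.
(Equivalently: I_total = 7.805 mA, then current-divider fraction G_k/ΣG = 0.8890.)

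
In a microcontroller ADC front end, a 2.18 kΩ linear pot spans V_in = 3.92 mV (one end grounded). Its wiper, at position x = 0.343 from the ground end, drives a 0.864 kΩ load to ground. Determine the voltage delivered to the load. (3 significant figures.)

V_out ≈ 0.857 mV

Split the track: R_lower = x·R_p = 0.7477 kΩ, R_upper = (1−x)·R_p = 1.432 kΩ.
(x·R_p) ‖ R_L = 0.4008 kΩ.
Loaded-divider output: V_out = 3.92 × 0.2187 = 0.8572 mV.
(Unloaded: V_out = x·V_in = 1.34 mV.)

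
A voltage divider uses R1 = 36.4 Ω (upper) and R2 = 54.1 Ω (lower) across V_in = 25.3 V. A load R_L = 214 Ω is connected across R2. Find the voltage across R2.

V_out ≈ 13.7 V

R2 ‖ R_L = (54.1 × 214)/(54.1 + 214) = 43.18 Ω.
Voltage divider with the loaded lower leg: V_out = 25.3 × 43.18/(36.4 + 43.18) = 25.3 × 0.5426 = 13.73 V.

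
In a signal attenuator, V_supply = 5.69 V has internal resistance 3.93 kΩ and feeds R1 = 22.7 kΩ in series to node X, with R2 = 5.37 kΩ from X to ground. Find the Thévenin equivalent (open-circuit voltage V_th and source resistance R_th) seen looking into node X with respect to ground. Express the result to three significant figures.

V_th ≈ 0.955 V, R_th ≈ 4.47 kΩ

R1' = 3.93 + 22.7 = 26.63 kΩ (source resistance + R1).
Open-circuit (no load on X): V_th = V_supply · R2/(R1' + R2) = 5.69 × 5.37/(26.63 + 5.37) = 0.9549 V.
With V_supply suppressed (replaced by a short), R_th = R1' ‖ R2 = (26.63 × 5.37)/(26.63 + 5.37) = 4.469 kΩ.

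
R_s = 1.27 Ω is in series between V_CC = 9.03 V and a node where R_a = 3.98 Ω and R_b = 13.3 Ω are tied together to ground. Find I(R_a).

Combine the parallel branches: R_p = (1/3.98 + 1/13.3)⁻¹ = 3.063 Ω.
V_A by voltage divider: V_A = 9.03 × 3.063/(1.27 + 3.063) = 6.384 V.
I(R_a) = V_A / R_a = 6.384/3.98 = 1.604 A.

I ≈ 1.60 A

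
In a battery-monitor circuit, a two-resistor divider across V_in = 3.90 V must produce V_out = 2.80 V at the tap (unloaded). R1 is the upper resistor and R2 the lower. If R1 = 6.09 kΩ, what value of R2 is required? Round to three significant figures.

The divider ratio is R2/(R1+R2) = 2.80/3.90 = 0.7179.
Rearranging, R2 = R1·k/(1−k) = 6.09 × 2.545 = 15.50 kΩ.

R2 ≈ 15.5 kΩ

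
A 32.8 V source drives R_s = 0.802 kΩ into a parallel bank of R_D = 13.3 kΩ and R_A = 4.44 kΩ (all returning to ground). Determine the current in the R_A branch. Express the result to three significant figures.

I ≈ 5.95 mA

Parallel bank: R_p = 1/(1/13.3 + 1/4.44) = 3.329 kΩ.
V_A by voltage divider: V_A = 32.8 × 3.329/(0.802 + 3.329) = 26.43 V.
Branch current I = V_A/R_A = 26.43/4.44 = 5.953 mA.
(Equivalently: I_total = 7.940 mA, then current-divider fraction G_k/ΣG = 0.7497.)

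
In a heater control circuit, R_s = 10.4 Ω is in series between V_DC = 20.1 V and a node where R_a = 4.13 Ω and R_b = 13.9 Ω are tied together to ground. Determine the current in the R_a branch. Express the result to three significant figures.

Combine the parallel branches: R_p = (1/4.13 + 1/13.9)⁻¹ = 3.184 Ω.
V_A = 20.1 × 3.184/13.58 = 4.711 V.
Branch current I = V_A/R_a = 4.711/4.13 = 1.141 A.
(Check via current divider: I_total = 1.480 A; share G_k/ΣG = 0.7709 → same result.)

I ≈ 1.14 A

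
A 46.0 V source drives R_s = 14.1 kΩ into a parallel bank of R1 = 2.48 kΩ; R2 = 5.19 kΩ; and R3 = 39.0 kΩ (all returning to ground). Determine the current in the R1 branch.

Equivalent of the parallel group: R_p = 1.609 kΩ.
Node voltage V_A = V_s · R_p/(R_s + R_p) = 46.0 × 0.1024 = 4.711 V.
Branch current I = V_A/R1 = 4.711/2.48 = 1.900 mA.

I ≈ 1.90 mA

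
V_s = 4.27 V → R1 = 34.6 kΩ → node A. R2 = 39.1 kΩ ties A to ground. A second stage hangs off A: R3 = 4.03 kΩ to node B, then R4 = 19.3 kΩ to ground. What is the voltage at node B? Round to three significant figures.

Looking into the second stage from A: R3 + R4 = 23.33 kΩ appears in parallel with R2.
Effective lower resistance at A: R2 ‖ 23.33 = 14.61 kΩ.
First divider: V_A = V_s · 14.61/(34.6 + 14.61) = 1.268 V.
V_B = V_A × 0.8273 = 1.049 V.

V_B ≈ 1.05 V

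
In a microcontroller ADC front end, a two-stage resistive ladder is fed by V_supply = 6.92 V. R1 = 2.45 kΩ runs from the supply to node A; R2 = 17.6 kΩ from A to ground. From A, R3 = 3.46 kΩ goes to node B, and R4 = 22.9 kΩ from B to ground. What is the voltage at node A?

V_A ≈ 5.62 V

The second stage (R3 + R4 = 26.36 kΩ) loads node A in parallel with R2.
R2 ‖ (R3+R4) = 10.55 kΩ.
First divider: V_A = V_supply · 10.55/(2.45 + 10.55) = 5.616 V.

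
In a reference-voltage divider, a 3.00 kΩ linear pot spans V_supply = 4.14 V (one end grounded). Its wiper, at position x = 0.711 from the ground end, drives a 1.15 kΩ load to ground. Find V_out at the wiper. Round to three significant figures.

V_out ≈ 1.92 V

The pot divides into 0.8670 kΩ above the wiper and 2.133 kΩ below.
Lower segment in parallel with the load: 2.133 ‖ 1.15 = 0.7472 kΩ.
Loaded-divider output: V_out = 4.14 × 0.4629 = 1.916 V.
(Unloaded: V_out = x·V_supply = 2.94 V.)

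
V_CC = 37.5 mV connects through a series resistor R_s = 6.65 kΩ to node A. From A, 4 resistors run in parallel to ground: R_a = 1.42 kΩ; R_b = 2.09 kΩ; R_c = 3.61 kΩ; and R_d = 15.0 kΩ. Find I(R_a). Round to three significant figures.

I ≈ 2.37 µA

Equivalent of the parallel group: R_p = 0.6551 kΩ.
Node voltage V_A = V_CC · R_p/(R_s + R_p) = 37.5 × 0.08968 = 3.363 mV.
Branch current I = V_A/R_a = 3.363/1.42 = 2.368 µA.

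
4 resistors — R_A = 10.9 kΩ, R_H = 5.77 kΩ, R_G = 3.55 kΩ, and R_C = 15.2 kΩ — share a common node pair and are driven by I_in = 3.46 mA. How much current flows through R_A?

ΣG = 1/10.9 + 1/5.77 + 1/3.55 + 1/15.2 = 0.6125.
R_A takes the fraction G_k/ΣG = 0.09174/0.6125 = 0.1498, so I = 3.46 × 0.1498 = 0.5182 mA.

I ≈ 0.518 mA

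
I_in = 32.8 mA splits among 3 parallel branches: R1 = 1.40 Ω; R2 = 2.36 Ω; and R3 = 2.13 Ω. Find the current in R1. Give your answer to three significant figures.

I ≈ 14.6 mA

ΣG = 1/1.40 + 1/2.36 + 1/2.13 = 1.607.
Current divider: I(R1) = I_in · G_k/ΣG = 32.8 × (0.7143/1.607) = 32.8 × 0.4443 = 14.57 mA.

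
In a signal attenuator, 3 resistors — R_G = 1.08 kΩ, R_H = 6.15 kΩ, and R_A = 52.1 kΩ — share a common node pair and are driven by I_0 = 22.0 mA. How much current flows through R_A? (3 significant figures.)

I ≈ 0.381 mA

ΣG = 1/1.08 + 1/6.15 + 1/52.1 = 1.108.
By the current-divider rule, I = I_0 · G_k/ΣG = 22.0 × 0.01733 = 0.3812 mA.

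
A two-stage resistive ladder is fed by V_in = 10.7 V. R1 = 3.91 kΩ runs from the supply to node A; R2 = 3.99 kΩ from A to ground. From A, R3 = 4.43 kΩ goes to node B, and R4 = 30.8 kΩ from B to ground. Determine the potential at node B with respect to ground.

Looking into the second stage from A: R3 + R4 = 35.23 kΩ appears in parallel with R2.
Effective lower resistance at A: R2 ‖ 35.23 = 3.584 kΩ.
First divider: V_A = V_in · 3.584/(3.91 + 3.584) = 5.117 V.
V_B = V_A × 0.8743 = 4.474 V.

V_B ≈ 4.47 V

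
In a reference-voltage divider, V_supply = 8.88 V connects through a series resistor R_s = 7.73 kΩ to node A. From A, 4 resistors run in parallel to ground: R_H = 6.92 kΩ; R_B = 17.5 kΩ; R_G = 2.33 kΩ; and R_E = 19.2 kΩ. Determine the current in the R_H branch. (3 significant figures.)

Combine the parallel branches: R_p = (1/6.92 + 1/17.5 + 1/2.33 + 1/19.2)⁻¹ = 1.464 kΩ.
V_A by voltage divider: V_A = 8.88 × 1.464/(7.73 + 1.464) = 1.414 V.
I(R_H) = V_A / R_H = 1.414/6.92 = 0.2044 mA.

I ≈ 0.204 mA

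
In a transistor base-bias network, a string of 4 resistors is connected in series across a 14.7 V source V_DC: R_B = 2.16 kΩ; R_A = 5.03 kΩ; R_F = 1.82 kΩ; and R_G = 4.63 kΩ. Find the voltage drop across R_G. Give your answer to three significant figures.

Series total: ΣR = 2.16 + 5.03 + 1.82 + 4.63 = 13.64 kΩ.
By the voltage-divider rule, V = 14.7 × 4.630/13.64 = 4.990 V.

V ≈ 4.99 V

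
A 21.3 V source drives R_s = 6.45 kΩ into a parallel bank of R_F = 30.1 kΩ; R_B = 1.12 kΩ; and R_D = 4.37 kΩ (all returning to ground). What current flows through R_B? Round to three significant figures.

I ≈ 2.25 mA

Parallel bank: R_p = 1/(1/30.1 + 1/1.12 + 1/4.37) = 0.8659 kΩ.
V_A by voltage divider: V_A = 21.3 × 0.8659/(6.45 + 0.8659) = 2.521 V.
Branch current I = V_A/R_B = 2.521/1.12 = 2.251 mA.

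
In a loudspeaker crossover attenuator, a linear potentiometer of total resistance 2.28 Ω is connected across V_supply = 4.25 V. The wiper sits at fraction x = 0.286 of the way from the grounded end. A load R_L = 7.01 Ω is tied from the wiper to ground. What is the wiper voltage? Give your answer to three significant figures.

V_out ≈ 1.14 V

Lower segment x·R_p = 0.6521 Ω; upper segment (1−x)·R_p = 1.628 Ω.
(x·R_p) ‖ R_L = 0.5966 Ω.
V_out = 4.25 × 0.5966/(1.628 + 0.5966) = 1.140 V.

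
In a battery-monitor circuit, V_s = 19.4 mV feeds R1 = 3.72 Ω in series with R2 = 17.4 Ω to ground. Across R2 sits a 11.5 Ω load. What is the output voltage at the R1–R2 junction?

R2 ‖ R_L = (17.4 × 11.5)/(17.4 + 11.5) = 6.924 Ω.
Now apply the divider: V_out = 19.4 × 0.6505 = 12.62 mV.

V_out ≈ 12.6 mV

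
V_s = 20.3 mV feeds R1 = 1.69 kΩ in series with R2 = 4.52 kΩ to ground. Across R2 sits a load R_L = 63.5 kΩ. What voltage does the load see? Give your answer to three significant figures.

R2 ‖ R_L = (4.52 × 63.5)/(4.52 + 63.5) = 4.220 kΩ.
Now apply the divider: V_out = 20.3 × 0.7140 = 14.49 mV.
(Unloaded it would be 14.8 mV; the load pulls it down.)

V_out ≈ 14.5 mV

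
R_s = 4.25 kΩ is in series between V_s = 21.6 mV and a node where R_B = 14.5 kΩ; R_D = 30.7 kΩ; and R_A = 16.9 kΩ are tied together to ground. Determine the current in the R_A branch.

Combine the parallel branches: R_p = (1/14.5 + 1/30.7 + 1/16.9)⁻¹ = 6.222 kΩ.
V_A by voltage divider: V_A = 21.6 × 6.222/(4.25 + 6.222) = 12.83 mV.
Branch current I = V_A/R_A = 12.83/16.9 = 0.7594 µA.
(Equivalently: I_total = 2.063 µA, then current-divider fraction G_k/ΣG = 0.3682.)

I ≈ 0.759 µA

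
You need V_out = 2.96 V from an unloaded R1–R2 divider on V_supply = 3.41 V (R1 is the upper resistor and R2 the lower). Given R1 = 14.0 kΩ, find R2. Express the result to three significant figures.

R2 ≈ 92.1 kΩ

The divider ratio is R2/(R1+R2) = 2.96/3.41 = 0.8680.
R2 = R1 · 0.8680/(1 − 0.8680) = 92.09 kΩ.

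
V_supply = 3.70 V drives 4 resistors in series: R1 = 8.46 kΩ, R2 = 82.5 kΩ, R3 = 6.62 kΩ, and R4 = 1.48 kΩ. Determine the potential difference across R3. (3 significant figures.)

V ≈ 0.247 V

Total series resistance ΣR = 8.46 + 82.5 + 6.62 + 1.48 = 99.06 kΩ.
V = V_supply · R/ΣR = 3.70 × 0.06683 = 0.2473 V.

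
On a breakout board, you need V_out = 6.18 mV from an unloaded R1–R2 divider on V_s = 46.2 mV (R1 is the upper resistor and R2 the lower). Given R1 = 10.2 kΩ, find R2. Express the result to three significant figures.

The divider ratio is R2/(R1+R2) = 6.18/46.2 = 0.1338.
So R2 = R1 · V_out/(V_s − V_out) = 10.2 × 6.18/(46.2 − 6.18) = 10.2 × 0.1544 = 1.575 kΩ.

R2 ≈ 1.58 kΩ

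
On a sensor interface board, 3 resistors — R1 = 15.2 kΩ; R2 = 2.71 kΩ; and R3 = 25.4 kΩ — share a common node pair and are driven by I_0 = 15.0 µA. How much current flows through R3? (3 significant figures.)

I ≈ 1.25 µA

Conductances: ΣG = 1/15.2 + 1/2.71 + 1/25.4 = 0.4742 (1/kΩ).
Current divider: I(R3) = I_0 · G_k/ΣG = 15.0 × (0.03937/0.4742) = 15.0 × 0.08303 = 1.245 µA.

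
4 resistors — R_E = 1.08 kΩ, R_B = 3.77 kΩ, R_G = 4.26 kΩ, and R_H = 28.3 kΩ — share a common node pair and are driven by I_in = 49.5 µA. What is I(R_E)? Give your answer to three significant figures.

Conductances: ΣG = 1/1.08 + 1/3.77 + 1/4.26 + 1/28.3 = 1.461 (1/kΩ).
Current divider: I(R_E) = I_in · G_k/ΣG = 49.5 × (0.9259/1.461) = 49.5 × 0.6337 = 31.37 µA.

I ≈ 31.4 µA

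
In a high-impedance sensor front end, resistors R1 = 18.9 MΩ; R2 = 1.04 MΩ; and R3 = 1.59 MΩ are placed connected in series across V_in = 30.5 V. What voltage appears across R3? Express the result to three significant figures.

V ≈ 2.25 V

ΣR = 18.9 + 1.04 + 1.59 = 21.53 MΩ.
V = V_in · R/ΣR = 30.5 × 0.07385 = 2.252 V.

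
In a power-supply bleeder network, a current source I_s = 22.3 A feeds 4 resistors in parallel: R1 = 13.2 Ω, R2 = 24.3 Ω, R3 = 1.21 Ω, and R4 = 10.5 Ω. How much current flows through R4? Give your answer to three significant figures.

Conductances: ΣG = 1/13.2 + 1/24.3 + 1/1.21 + 1/10.5 = 1.039 (1/Ω).
Current divider: I(R4) = I_s · G_k/ΣG = 22.3 × (0.09524/1.039) = 22.3 × 0.09170 = 2.045 A.

I ≈ 2.04 A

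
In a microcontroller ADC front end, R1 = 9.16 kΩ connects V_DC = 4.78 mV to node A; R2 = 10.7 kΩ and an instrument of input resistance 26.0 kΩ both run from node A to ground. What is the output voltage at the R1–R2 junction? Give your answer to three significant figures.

First combine the lower leg with the load: R2 ‖ R_L = 7.580 kΩ.
Now apply the divider: V_out = 4.78 × 0.4528 = 2.164 mV.

V_out ≈ 2.16 mV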